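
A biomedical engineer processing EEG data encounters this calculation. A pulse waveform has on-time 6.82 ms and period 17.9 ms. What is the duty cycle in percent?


Duty cycle as a percentage:
DC = (t_on / T) * 100
   = (6.82 / 17.9) * 100
   = 0.381006 * 100
   = 38.1 %

38.1 %


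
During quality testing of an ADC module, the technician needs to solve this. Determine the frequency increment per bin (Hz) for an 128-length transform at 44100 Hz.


DFT frequency resolution:
df = fs / N
   = 44100 / 128
   = 344.5312 Hz

344.5312 Hz


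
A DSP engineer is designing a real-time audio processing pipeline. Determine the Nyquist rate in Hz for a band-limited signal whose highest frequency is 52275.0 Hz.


The Nyquist rate is twice the maximum frequency component.
fs_min = 2 * fmax
      = 2 * 52275.0
      = 104550.0 Hz

104550.0


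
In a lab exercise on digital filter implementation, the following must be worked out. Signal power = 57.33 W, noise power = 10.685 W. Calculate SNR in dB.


SNR in decibels:
SNR = 10 * log10(Ps / Pn)
    = 10 * log10(57.33 / 10.685)
    = 10 * log10(5.3655)
    = 10 * 0.7296
    = 7.3 dB

7.3 dB


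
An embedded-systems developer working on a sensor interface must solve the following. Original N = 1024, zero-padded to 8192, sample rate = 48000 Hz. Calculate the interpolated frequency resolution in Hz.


Frequency resolution after zero-padding:
N_padded = 1024 * 8 = 8192
df = fs / N_padded
   = 48000 / 8192
   = 5.8594 Hz

5.8594 Hz


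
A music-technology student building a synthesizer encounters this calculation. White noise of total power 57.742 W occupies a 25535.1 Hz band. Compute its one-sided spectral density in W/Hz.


Power spectral density:
PSD = P / BW
    = 57.742 / 25535.1
    = 0.00226128 W/Hz

0.00226128 W/Hz


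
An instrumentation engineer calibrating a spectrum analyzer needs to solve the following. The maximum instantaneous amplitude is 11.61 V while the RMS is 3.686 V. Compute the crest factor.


Crest factor is the ratio of peak to RMS:
CF = V_peak / V_rms
   = 11.61 / 3.686
   = 3.1498

3.1498


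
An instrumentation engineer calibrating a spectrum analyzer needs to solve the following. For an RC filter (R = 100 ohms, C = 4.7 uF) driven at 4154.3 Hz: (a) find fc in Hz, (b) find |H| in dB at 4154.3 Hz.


Step 1 — cutoff frequency:
fc = 1 / (2*pi*R*C)
C = 4.7 uF = 4.7e-06 F
fc = 1 / (2*pi*100*4.7e-06)
   = 338.628 Hz

Step 2 — magnitude at f = 4154.3 Hz:
|H(f)| = 1 / sqrt(1 + (f/fc)^2)
f/fc = 4154.3 / 338.628 = 12.268035
|H| = 1 / sqrt(1 + 150.504683) = 0.0812432
|H|_dB = 20*log10(0.0812432) = -21.8 dB

fc = 338.628 Hz; |H(4154.3 Hz)| = -21.8 dB


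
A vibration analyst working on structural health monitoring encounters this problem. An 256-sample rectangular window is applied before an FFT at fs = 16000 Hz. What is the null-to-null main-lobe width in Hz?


Main lobe width for a rectangular window:
Width = 2 * fs / N
      = 2 * 16000 / 256
      = 32000 / 256
      = 125.0 Hz

125.0 Hz


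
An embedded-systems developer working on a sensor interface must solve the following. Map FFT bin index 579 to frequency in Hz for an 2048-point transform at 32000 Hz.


Frequency of DFT bin k:
f_k = k * fs / N
    = 579 * 32000 / 2048
    = 18528000 / 2048
    = 9046.875 Hz

9046.875 Hz


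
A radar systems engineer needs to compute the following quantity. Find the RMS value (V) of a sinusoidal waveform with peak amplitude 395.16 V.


RMS voltage for a sinusoidal waveform:
V_rms = V_peak / sqrt(2)
      = 395.16 / 1.414214
      = 279.42 V

279.42 V


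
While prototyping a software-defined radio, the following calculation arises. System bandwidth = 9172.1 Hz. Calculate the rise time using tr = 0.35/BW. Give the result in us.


Rise time from bandwidth relationship:
tr = 0.35 / BW
   = 0.35 / 9172.1
   = 3.815920018e-05 s
   = 38.1592 us

38.1592 us


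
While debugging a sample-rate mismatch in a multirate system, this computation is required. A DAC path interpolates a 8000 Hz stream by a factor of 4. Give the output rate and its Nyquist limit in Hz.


Step 1 — output sample rate after interpolation by L:
fs_out = L * fs_in = 4 * 8000 = 32000 Hz

Step 2 — Nyquist frequency of the output stream:
f_Nyq = fs_out / 2 = 32000 / 2 = 16000.0 Hz

fs_out = 32000 Hz; f_Nyquist = 16000.0 Hz


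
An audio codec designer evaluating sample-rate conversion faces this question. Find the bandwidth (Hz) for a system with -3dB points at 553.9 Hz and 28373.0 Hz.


Bandwidth is the difference of -3dB frequencies:
BW = f_high - f_low
   = 28373.0 - 553.9
   = 27819.1 Hz

27819.1 Hz


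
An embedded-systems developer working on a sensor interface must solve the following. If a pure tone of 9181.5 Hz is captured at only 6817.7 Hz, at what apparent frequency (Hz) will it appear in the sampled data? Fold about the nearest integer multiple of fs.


Compute the nearest integer multiple of fs to the signal:
n = round(9181.5 / 6817.7) = 1
f_alias = |9181.5 - 1 * 6817.7|
        = |9181.5 - 6817.7|
        = 2363.8 Hz

2363.8


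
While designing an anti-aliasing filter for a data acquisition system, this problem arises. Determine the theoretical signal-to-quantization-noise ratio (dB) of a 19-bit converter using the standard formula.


Theoretical SNR for a full-scale sinusoid:
SNR = 6.02 * N + 1.76
    = 6.02 * 19 + 1.76
    = 114.38 + 1.76
    = 116.14 dB

116.14 dB


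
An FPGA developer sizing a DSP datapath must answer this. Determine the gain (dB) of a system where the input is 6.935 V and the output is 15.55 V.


Voltage gain in dB:
G = 20 * log10(Vout / Vin)
  = 20 * log10(15.55 / 6.935)
  = 20 * log10(2.242249)
  = 20 * 0.350684
  = 7.01 dB

7.01 dB


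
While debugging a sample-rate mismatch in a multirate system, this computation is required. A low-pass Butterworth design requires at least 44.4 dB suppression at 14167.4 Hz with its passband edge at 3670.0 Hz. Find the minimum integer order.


Butterworth filter order formula:
n = log10(10^(A/10) - 1) / (2 * log10(f_stop/f_pass))
10^(44.4/10) - 1 = 27541.287
f_stop/f_pass = 14167.4 / 3670.0 = 3.8603
n = 3.7844 -> ceil = 4

4


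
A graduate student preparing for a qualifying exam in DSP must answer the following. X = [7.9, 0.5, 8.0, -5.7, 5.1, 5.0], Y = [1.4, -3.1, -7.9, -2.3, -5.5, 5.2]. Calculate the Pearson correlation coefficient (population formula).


Pearson correlation coefficient (population):
r = cov(X,Y) / (std(X) * std(Y))
Mean X = 3.4667, Mean Y = -2.0333
Cov(X,Y) = -0.056111
Std(X) = 4.796758, Std(Y) = 4.315733
r = -0.0027

-0.0027


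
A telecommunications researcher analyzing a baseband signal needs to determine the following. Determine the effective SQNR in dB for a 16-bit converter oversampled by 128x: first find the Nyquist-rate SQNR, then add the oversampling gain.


Step 1 — baseline SQNR at Nyquist:
SQNR_base = 6.02*N + 1.76
          = 6.02*16 + 1.76
          = 98.08 dB

Step 2 — oversampling processing gain:
G = 10*log10(OSR) = 10*log10(128) = 21.07 dB

Step 3 — total:
SQNR_total = 98.08 + 21.07 = 119.15 dB

Base SQNR = 98.08 dB; oversampled SQNR = 119.15 dB


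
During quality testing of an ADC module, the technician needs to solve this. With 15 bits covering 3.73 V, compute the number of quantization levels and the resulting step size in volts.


Step 1 — number of quantization levels:
L = 2^N = 2^15 = 32768

Step 2 — LSB step size:
delta = Vfs / L
      = 3.73 / 32768
      = 0.00011383 V

Levels = 32768; step size = 0.00011383 V


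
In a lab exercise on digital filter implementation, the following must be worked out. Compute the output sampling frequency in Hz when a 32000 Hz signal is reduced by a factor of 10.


Decimation reduces the sample rate:
fs_out = fs_in / M
       = 32000 / 10
       = 3200.0 Hz

3200.0 Hz


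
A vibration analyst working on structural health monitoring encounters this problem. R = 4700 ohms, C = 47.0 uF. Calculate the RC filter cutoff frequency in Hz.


Cutoff frequency of a first-order RC filter:
fc = 1 / (2 * pi * R * C)
C = 47.0 uF = 4.7e-05 F
fc = 1 / (2 * pi * 4700 * 4.7e-05)
   = 1 / 1.387955634356
   = 0.720484 Hz

0.720484 Hz


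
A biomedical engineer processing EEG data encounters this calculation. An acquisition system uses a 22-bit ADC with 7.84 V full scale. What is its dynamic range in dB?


Dynamic range from full-scale to LSB:
V_min = V_max / 2^bits = 7.84 / 2^22
DR = 20 * log10(V_max / V_min)
   = 20 * log10(2^22)
   = 20 * 22 * log10(2)
   = 132.45 dB

132.45 dB


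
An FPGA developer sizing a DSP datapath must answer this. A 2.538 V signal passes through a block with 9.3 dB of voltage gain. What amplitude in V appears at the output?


Output voltage from dB gain:
V_out = V_in * 10^(gain_dB / 20)
      = 2.538 * 10^(9.3 / 20)
      = 2.538 * 2.917427
      = 7.4044 V

7.4044 V


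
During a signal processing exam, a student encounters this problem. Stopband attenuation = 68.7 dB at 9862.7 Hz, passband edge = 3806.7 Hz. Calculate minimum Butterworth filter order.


Butterworth filter order formula:
n = log10(10^(A/10) - 1) / (2 * log10(f_stop/f_pass))
10^(68.7/10) - 1 = 7413101.413
f_stop/f_pass = 9862.7 / 3806.7 = 2.5909
n = 8.3082 -> ceil = 9

9


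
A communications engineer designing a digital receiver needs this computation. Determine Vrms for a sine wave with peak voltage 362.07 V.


RMS voltage for a sinusoidal waveform:
V_rms = V_peak / sqrt(2)
      = 362.07 / 1.414214
      = 256.022 V

256.022 V


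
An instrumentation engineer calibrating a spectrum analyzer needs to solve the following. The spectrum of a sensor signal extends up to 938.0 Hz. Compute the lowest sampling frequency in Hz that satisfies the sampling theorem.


The Nyquist rate is twice the maximum frequency component.
fs_min = 2 * fmax
      = 2 * 938.0
      = 1876.0 Hz

1876.0


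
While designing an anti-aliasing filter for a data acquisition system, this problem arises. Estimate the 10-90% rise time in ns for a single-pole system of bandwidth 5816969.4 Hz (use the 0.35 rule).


Rise time from bandwidth relationship:
tr = 0.35 / BW
   = 0.35 / 5816969.4
   = 6.016878824e-08 s
   = 60.1688 ns

60.1688 ns


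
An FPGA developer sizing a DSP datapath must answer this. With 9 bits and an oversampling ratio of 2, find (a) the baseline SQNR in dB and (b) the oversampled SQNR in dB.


Step 1 — baseline SQNR at Nyquist:
SQNR_base = 6.02*N + 1.76
          = 6.02*9 + 1.76
          = 55.94 dB

Step 2 — oversampling processing gain:
G = 10*log10(OSR) = 10*log10(2) = 3.01 dB

Step 3 — total:
SQNR_total = 55.94 + 3.01 = 58.95 dB

Base SQNR = 55.94 dB; oversampled SQNR = 58.95 dB


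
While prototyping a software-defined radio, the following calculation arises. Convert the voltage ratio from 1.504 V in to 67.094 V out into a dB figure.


Voltage gain in dB:
G = 20 * log10(Vout / Vin)
  = 20 * log10(67.094 / 1.504)
  = 20 * log10(44.610372)
  = 20 * 1.649436
  = 32.99 dB

32.99 dB


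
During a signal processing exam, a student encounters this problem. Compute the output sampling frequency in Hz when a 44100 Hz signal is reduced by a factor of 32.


Decimation reduces the sample rate:
fs_out = fs_in / M
       = 44100 / 32
       = 1378.125 Hz

1378.125 Hz


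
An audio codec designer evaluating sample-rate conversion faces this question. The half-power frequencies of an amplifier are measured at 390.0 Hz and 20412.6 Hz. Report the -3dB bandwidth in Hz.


Bandwidth is the difference of -3dB frequencies:
BW = f_high - f_low
   = 20412.6 - 390.0
   = 20022.6 Hz

20022.6 Hz


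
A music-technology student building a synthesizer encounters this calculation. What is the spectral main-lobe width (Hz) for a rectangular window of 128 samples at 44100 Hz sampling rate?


Main lobe width for a rectangular window:
Width = 2 * fs / N
      = 2 * 44100 / 128
      = 88200 / 128
      = 689.062 Hz

689.062 Hz


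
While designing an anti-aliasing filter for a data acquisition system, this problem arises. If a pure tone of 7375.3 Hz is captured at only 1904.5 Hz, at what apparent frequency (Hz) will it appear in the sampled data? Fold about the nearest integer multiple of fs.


Compute the nearest integer multiple of fs to the signal:
n = round(7375.3 / 1904.5) = 4
f_alias = |7375.3 - 4 * 1904.5|
        = |7375.3 - 7618.0|
        = 242.7 Hz

242.7


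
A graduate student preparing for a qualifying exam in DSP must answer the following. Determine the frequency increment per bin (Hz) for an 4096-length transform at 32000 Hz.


DFT frequency resolution:
df = fs / N
   = 32000 / 4096
   = 7.8125 Hz

7.8125 Hz


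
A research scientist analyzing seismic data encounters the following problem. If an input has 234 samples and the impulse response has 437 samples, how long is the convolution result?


Linear convolution output length:
L = N + M - 1
  = 234 + 437 - 1
  = 670 samples

670


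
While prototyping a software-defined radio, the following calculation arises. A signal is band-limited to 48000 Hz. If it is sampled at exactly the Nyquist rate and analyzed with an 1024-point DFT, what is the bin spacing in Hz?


Step 1 — Nyquist sampling rate:
fs = 2 * fmax = 2 * 48000 = 96000 Hz

Step 2 — DFT bin spacing:
df = fs / N = 96000 / 1024 = 93.75 Hz

93.75 Hz


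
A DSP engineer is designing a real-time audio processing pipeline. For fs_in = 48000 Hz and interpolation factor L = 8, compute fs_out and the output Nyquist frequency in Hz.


Step 1 — output sample rate after interpolation by L:
fs_out = L * fs_in = 8 * 48000 = 384000 Hz

Step 2 — Nyquist frequency of the output stream:
f_Nyq = fs_out / 2 = 384000 / 2 = 192000.0 Hz

fs_out = 384000 Hz; f_Nyquist = 192000.0 Hz


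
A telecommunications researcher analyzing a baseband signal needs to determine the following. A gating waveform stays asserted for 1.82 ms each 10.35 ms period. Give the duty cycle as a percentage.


Duty cycle as a percentage:
DC = (t_on / T) * 100
   = (1.82 / 10.35) * 100
   = 0.175845 * 100
   = 17.58 %

17.58 %


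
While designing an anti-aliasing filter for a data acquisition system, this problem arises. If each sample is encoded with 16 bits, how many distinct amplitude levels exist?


Number of quantization levels = 2^N
= 2^16
= 65536

65536


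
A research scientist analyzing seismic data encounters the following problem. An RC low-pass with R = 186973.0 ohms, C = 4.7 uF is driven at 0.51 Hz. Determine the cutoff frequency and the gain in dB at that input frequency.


Step 1 — cutoff frequency:
fc = 1 / (2*pi*R*C)
C = 4.7 uF = 4.7e-06 F
fc = 1 / (2*pi*186973.0*4.7e-06)
   = 0.18111 Hz

Step 2 — magnitude at f = 0.51 Hz:
|H(f)| = 1 / sqrt(1 + (f/fc)^2)
f/fc = 0.51 / 0.18111 = 2.815968
|H| = 1 / sqrt(1 + 7.929676) = 0.3346433
|H|_dB = 20*log10(0.3346433) = -9.51 dB

fc = 0.18111 Hz; |H(0.51 Hz)| = -9.51 dB


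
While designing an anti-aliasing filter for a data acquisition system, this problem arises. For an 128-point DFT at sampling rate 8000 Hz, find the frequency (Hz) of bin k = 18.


Frequency of DFT bin k:
f_k = k * fs / N
    = 18 * 8000 / 128
    = 144000 / 128
    = 1125.0 Hz

1125.0 Hz


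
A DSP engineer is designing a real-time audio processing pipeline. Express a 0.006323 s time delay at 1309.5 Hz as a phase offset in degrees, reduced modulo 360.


Phase shift from frequency and time delay:
phi = 360 * f * t_delay
    = 360 * 1309.5 * 0.006323
    = 2980.79 degrees
    mod 360 = 100.79 degrees

100.79 degrees


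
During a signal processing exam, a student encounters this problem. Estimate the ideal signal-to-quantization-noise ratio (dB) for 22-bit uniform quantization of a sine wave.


Theoretical SNR for a full-scale sinusoid:
SNR = 6.02 * N + 1.76
    = 6.02 * 22 + 1.76
    = 132.44 + 1.76
    = 134.2 dB

134.2 dB


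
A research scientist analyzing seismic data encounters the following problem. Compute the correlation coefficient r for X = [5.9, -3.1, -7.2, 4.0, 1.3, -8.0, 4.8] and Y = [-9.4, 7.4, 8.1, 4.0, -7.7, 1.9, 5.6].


Pearson correlation coefficient (population):
r = cov(X,Y) / (std(X) * std(Y))
Mean X = -0.3286, Mean Y = 1.4143
Cov(X,Y) = -16.542449
Std(X) = 5.348355, Std(Y) = 6.600742
r = -0.4686

-0.4686


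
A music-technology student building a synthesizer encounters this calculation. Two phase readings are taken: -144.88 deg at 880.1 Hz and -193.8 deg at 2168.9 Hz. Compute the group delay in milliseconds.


Group delay from phase difference:
tau = -d(phi)/d(omega)
d(phi) = -48.92 deg = -0.853815 rad
d(omega) = 2*pi*(2168.9 - 880.1) = 8097.7692 rad/s
tau = -(-0.853815) / 8097.7692
    = 0.1054 ms

0.1054 ms


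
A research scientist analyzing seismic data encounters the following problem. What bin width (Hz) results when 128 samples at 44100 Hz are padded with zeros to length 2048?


Frequency resolution after zero-padding:
N_padded = 128 * 16 = 2048
df = fs / N_padded
   = 44100 / 2048
   = 21.5332 Hz

21.5332 Hz


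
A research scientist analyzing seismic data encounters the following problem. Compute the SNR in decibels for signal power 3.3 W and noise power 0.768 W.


SNR in decibels:
SNR = 10 * log10(Ps / Pn)
    = 10 * log10(3.3 / 0.768)
    = 10 * log10(4.2969)
    = 10 * 0.6332
    = 6.33 dB

6.33 dB


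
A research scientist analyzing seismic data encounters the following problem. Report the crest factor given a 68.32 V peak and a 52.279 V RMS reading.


Crest factor is the ratio of peak to RMS:
CF = V_peak / V_rms
   = 68.32 / 52.279
   = 1.3068

1.3068


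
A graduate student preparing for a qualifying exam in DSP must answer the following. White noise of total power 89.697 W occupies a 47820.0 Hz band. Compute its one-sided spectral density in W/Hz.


Power spectral density:
PSD = P / BW
    = 89.697 / 47820.0
    = 0.00187572 W/Hz

0.00187572 W/Hz


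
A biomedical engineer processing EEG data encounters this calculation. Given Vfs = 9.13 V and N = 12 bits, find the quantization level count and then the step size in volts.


Step 1 — number of quantization levels:
L = 2^N = 2^12 = 4096

Step 2 — LSB step size:
delta = Vfs / L
      = 9.13 / 4096
      = 0.002229 V

Levels = 4096; step size = 0.002229 V


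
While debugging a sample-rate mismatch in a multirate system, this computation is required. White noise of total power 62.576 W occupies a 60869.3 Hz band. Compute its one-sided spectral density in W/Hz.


Power spectral density:
PSD = P / BW
    = 62.576 / 60869.3
    = 0.00102804 W/Hz

0.00102804 W/Hz


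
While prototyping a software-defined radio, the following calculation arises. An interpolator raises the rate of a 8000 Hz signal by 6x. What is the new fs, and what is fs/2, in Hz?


Step 1 — output sample rate after interpolation by L:
fs_out = L * fs_in = 6 * 8000 = 48000 Hz

Step 2 — Nyquist frequency of the output stream:
f_Nyq = fs_out / 2 = 48000 / 2 = 24000.0 Hz

fs_out = 48000 Hz; f_Nyquist = 24000.0 Hz


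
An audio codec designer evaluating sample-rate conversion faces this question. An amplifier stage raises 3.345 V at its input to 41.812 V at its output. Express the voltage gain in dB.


Voltage gain in dB:
G = 20 * log10(Vout / Vin)
  = 20 * log10(41.812 / 3.345)
  = 20 * log10(12.499851)
  = 20 * 1.096905
  = 21.94 dB

21.94 dB


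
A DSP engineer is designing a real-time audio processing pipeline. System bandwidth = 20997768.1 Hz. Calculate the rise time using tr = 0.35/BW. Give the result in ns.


Rise time from bandwidth relationship:
tr = 0.35 / BW
   = 0.35 / 20997768.1
   = 1.66684382e-08 s
   = 16.6684 ns

16.6684 ns


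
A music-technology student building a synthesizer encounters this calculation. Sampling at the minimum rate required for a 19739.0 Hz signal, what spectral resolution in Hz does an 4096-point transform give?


Step 1 — Nyquist sampling rate:
fs = 2 * fmax = 2 * 19739.0 = 39478.0 Hz

Step 2 — DFT bin spacing:
df = fs / N = 39478.0 / 4096 = 9.6382 Hz

9.6382 Hz


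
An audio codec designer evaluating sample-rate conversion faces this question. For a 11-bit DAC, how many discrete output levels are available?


Number of quantization levels = 2^N
= 2^11
= 2048

2048


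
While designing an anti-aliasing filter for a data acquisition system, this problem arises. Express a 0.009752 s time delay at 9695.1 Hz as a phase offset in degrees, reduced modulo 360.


Phase shift from frequency and time delay:
phi = 360 * f * t_delay
    = 360 * 9695.1 * 0.009752
    = 34036.78 degrees
    mod 360 = 196.78 degrees

196.78 degrees


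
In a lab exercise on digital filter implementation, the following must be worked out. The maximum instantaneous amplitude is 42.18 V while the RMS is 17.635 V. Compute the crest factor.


Crest factor is the ratio of peak to RMS:
CF = V_peak / V_rms
   = 42.18 / 17.635
   = 2.3918

2.3918


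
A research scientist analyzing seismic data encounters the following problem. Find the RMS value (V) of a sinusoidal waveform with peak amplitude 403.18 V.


RMS voltage for a sinusoidal waveform:
V_rms = V_peak / sqrt(2)
      = 403.18 / 1.414214
      = 285.091 V

285.091 V


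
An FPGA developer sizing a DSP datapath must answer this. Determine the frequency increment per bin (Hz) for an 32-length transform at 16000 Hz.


DFT frequency resolution:
df = fs / N
   = 16000 / 32
   = 500.0 Hz

500.0 Hz


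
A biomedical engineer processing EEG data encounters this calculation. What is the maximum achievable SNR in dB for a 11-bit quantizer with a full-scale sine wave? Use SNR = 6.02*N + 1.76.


Theoretical SNR for a full-scale sinusoid:
SNR = 6.02 * N + 1.76
    = 6.02 * 11 + 1.76
    = 66.22 + 1.76
    = 67.98 dB

67.98 dB


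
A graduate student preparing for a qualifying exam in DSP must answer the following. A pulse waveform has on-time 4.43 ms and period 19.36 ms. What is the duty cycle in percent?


Duty cycle as a percentage:
DC = (t_on / T) * 100
   = (4.43 / 19.36) * 100
   = 0.228822 * 100
   = 22.88 %

22.88 %


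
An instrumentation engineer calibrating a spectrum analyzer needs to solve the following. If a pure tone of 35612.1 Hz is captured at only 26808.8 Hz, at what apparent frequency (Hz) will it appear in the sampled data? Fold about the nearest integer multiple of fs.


Compute the nearest integer multiple of fs to the signal:
n = round(35612.1 / 26808.8) = 1
f_alias = |35612.1 - 1 * 26808.8|
        = |35612.1 - 26808.8|
        = 8803.3 Hz

8803.3


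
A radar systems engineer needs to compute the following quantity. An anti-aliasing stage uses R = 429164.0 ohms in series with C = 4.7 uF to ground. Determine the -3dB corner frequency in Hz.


Cutoff frequency of a first-order RC filter:
fc = 1 / (2 * pi * R * C)
C = 4.7 uF = 4.7e-06 F
fc = 1 / (2 * pi * 429164.0 * 4.7e-06)
   = 1 / 12.673629614101
   = 0.078904 Hz

0.078904 Hz


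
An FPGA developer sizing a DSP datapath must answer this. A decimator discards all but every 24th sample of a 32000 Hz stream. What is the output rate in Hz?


Decimation reduces the sample rate:
fs_out = fs_in / M
       = 32000 / 24
       = 1333.3333 Hz

1333.3333 Hz


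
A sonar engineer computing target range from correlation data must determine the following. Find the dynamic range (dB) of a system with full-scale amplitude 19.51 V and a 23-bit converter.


Dynamic range from full-scale to LSB:
V_min = V_max / 2^bits = 19.51 / 2^23
DR = 20 * log10(V_max / V_min)
   = 20 * log10(2^23)
   = 20 * 23 * log10(2)
   = 138.47 dB

138.47 dB


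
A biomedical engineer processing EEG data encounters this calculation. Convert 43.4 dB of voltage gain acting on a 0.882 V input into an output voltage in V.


Output voltage from dB gain:
V_out = V_in * 10^(gain_dB / 20)
      = 0.882 * 10^(43.4 / 20)
      = 0.882 * 147.910839
      = 130.4574 V

130.4574 V


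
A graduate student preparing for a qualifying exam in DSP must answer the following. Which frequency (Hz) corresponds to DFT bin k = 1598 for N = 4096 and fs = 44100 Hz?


Frequency of DFT bin k:
f_k = k * fs / N
    = 1598 * 44100 / 4096
    = 70471800 / 4096
    = 17205.029 Hz

17205.029 Hz


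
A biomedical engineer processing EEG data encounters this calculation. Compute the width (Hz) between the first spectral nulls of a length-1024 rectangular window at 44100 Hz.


Main lobe width for a rectangular window:
Width = 2 * fs / N
      = 2 * 44100 / 1024
      = 88200 / 1024
      = 86.133 Hz

86.133 Hz


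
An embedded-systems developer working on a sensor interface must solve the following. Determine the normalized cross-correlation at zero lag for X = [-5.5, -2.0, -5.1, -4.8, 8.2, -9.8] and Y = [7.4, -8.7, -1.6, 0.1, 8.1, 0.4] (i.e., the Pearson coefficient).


Pearson correlation coefficient (population):
r = cov(X,Y) / (std(X) * std(Y))
Mean X = -3.1667, Mean Y = 0.95
Cov(X,Y) = 10.821667
Std(X) = 5.573947, Std(Y) = 5.677074
r = 0.342

0.342


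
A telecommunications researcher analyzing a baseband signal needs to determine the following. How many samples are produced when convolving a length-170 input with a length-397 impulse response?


Linear convolution output length:
L = N + M - 1
  = 170 + 397 - 1
  = 566 samples

566


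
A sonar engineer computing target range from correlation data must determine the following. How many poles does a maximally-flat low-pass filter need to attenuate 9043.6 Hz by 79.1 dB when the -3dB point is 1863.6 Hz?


Butterworth filter order formula:
n = log10(10^(A/10) - 1) / (2 * log10(f_stop/f_pass))
10^(79.1/10) - 1 = 81283050.6164
f_stop/f_pass = 9043.6 / 1863.6 = 4.8528
n = 5.7654 -> ceil = 6

6


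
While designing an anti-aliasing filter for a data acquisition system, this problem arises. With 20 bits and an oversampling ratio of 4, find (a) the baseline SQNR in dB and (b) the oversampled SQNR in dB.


Step 1 — baseline SQNR at Nyquist:
SQNR_base = 6.02*N + 1.76
          = 6.02*20 + 1.76
          = 122.16 dB

Step 2 — oversampling processing gain:
G = 10*log10(OSR) = 10*log10(4) = 6.02 dB

Step 3 — total:
SQNR_total = 122.16 + 6.02 = 128.18 dB

Base SQNR = 122.16 dB; oversampled SQNR = 128.18 dB


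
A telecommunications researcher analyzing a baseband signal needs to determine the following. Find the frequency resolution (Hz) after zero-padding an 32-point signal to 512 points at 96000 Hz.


Frequency resolution after zero-padding:
N_padded = 32 * 16 = 512
df = fs / N_padded
   = 96000 / 512
   = 187.5 Hz

187.5 Hz


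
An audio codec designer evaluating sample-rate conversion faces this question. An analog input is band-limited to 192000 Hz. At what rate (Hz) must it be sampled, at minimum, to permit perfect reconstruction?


The Nyquist rate is twice the maximum frequency component.
fs_min = 2 * fmax
      = 2 * 192000
      = 384000 Hz

384000


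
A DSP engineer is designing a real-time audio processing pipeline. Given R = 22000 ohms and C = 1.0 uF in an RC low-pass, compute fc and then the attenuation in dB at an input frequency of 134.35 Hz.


Step 1 — cutoff frequency:
fc = 1 / (2*pi*R*C)
C = 1.0 uF = 1e-06 F
fc = 1 / (2*pi*22000*1e-06)
   = 7.23432 Hz

Step 2 — magnitude at f = 134.35 Hz:
|H(f)| = 1 / sqrt(1 + (f/fc)^2)
f/fc = 134.35 / 7.23432 = 18.5712
|H| = 1 / sqrt(1 + 344.889469) = 0.0537689
|H|_dB = 20*log10(0.0537689) = -25.39 dB

fc = 7.23432 Hz; |H(134.35 Hz)| = -25.39 dB


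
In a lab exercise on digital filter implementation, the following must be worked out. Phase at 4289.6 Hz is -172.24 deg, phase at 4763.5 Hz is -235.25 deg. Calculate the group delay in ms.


Group delay from phase difference:
tau = -d(phi)/d(omega)
d(phi) = -63.01 deg = -1.099732 rad
d(omega) = 2*pi*(4763.5 - 4289.6) = 2977.6015 rad/s
tau = -(-1.099732) / 2977.6015
    = 0.3693 ms

0.3693 ms


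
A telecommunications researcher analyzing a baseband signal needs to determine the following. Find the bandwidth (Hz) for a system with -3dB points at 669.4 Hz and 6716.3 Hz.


Bandwidth is the difference of -3dB frequencies:
BW = f_high - f_low
   = 6716.3 - 669.4
   = 6046.9 Hz

6046.9 Hz


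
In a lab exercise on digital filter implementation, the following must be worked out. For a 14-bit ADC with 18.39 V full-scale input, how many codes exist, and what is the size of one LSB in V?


Step 1 — number of quantization levels:
L = 2^N = 2^14 = 16384

Step 2 — LSB step size:
delta = Vfs / L
      = 18.39 / 16384
      = 0.00112244 V

Levels = 16384; step size = 0.00112244 V


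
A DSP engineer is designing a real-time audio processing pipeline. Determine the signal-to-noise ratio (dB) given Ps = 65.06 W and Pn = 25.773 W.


SNR in decibels:
SNR = 10 * log10(Ps / Pn)
    = 10 * log10(65.06 / 25.773)
    = 10 * log10(2.5243)
    = 10 * 0.4021
    = 4.02 dB

4.02 dB


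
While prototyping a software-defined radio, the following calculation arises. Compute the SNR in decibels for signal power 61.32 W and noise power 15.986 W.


SNR in decibels:
SNR = 10 * log10(Ps / Pn)
    = 10 * log10(61.32 / 15.986)
    = 10 * log10(3.8359)
    = 10 * 0.5839
    = 5.84 dB

5.84 dB


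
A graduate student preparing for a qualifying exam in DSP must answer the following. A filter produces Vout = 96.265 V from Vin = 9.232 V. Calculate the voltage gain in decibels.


Voltage gain in dB:
G = 20 * log10(Vout / Vin)
  = 20 * log10(96.265 / 9.232)
  = 20 * log10(10.427318)
  = 20 * 1.018173
  = 20.36 dB

20.36 dB


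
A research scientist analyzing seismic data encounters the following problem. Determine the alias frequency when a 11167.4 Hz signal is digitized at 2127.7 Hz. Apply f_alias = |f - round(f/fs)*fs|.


Compute the nearest integer multiple of fs to the signal:
n = round(11167.4 / 2127.7) = 5
f_alias = |11167.4 - 5 * 2127.7|
        = |11167.4 - 10638.5|
        = 528.9 Hz

528.9


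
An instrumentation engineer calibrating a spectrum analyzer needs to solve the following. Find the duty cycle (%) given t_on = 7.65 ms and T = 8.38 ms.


Duty cycle as a percentage:
DC = (t_on / T) * 100
   = (7.65 / 8.38) * 100
   = 0.912888 * 100
   = 91.29 %

91.29 %


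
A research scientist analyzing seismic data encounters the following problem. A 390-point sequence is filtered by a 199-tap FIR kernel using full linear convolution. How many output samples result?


Linear convolution output length:
L = N + M - 1
  = 390 + 199 - 1
  = 588 samples

588


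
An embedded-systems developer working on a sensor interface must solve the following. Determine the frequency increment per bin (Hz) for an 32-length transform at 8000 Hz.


DFT frequency resolution:
df = fs / N
   = 8000 / 32
   = 250.0 Hz

250.0 Hz


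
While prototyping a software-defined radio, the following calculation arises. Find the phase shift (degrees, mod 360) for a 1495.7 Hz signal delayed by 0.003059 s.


Phase shift from frequency and time delay:
phi = 360 * f * t_delay
    = 360 * 1495.7 * 0.003059
    = 1647.12 degrees
    mod 360 = 207.12 degrees

207.12 degrees


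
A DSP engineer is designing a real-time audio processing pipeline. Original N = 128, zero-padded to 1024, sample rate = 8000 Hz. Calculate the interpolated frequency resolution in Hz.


Frequency resolution after zero-padding:
N_padded = 128 * 8 = 1024
df = fs / N_padded
   = 8000 / 1024
   = 7.8125 Hz

7.8125 Hz


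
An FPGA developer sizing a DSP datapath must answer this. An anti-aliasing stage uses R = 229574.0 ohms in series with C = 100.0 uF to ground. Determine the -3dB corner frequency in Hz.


Cutoff frequency of a first-order RC filter:
fc = 1 / (2 * pi * R * C)
C = 100.0 uF = 0.0001 F
fc = 1 / (2 * pi * 229574.0 * 0.0001)
   = 1 / 144.24559837104
   = 0.006933 Hz

0.006933 Hz


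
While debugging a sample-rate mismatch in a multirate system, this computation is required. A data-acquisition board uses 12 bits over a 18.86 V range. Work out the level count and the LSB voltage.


Step 1 — number of quantization levels:
L = 2^N = 2^12 = 4096

Step 2 — LSB step size:
delta = Vfs / L
      = 18.86 / 4096
      = 0.00460449 V

Levels = 4096; step size = 0.00460449 V


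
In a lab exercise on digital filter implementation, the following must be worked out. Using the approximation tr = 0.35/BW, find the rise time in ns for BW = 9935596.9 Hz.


Rise time from bandwidth relationship:
tr = 0.35 / BW
   = 0.35 / 9935596.9
   = 3.522687198e-08 s
   = 35.2269 ns

35.2269 ns


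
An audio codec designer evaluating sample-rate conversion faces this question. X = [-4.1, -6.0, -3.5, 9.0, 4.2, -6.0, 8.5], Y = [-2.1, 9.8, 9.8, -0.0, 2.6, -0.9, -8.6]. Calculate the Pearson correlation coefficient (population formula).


Pearson correlation coefficient (population):
r = cov(X,Y) / (std(X) * std(Y))
Mean X = 0.3, Mean Y = 1.5143
Cov(X,Y) = -20.635714
Std(X) = 6.225753, Std(Y) = 6.117523
r = -0.5418

-0.5418


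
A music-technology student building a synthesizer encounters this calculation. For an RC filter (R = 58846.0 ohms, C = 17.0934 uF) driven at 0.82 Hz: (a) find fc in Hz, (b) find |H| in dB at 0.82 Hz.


Step 1 — cutoff frequency:
fc = 1 / (2*pi*R*C)
C = 17.0934 uF = 1.70934e-05 F
fc = 1 / (2*pi*58846.0*1.70934e-05)
   = 0.158225 Hz

Step 2 — magnitude at f = 0.82 Hz:
|H(f)| = 1 / sqrt(1 + (f/fc)^2)
f/fc = 0.82 / 0.158225 = 5.182493
|H| = 1 / sqrt(1 + 26.858234) = 0.1894625
|H|_dB = 20*log10(0.1894625) = -14.45 dB

fc = 0.158225 Hz; |H(0.82 Hz)| = -14.45 dB


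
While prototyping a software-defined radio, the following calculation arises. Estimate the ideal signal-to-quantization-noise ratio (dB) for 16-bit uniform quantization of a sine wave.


Theoretical SNR for a full-scale sinusoid:
SNR = 6.02 * N + 1.76
    = 6.02 * 16 + 1.76
    = 96.32 + 1.76
    = 98.08 dB

98.08 dB


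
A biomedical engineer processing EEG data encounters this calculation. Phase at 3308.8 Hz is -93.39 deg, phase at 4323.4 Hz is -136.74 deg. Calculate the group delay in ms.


Group delay from phase difference:
tau = -d(phi)/d(omega)
d(phi) = -43.35 deg = -0.7566 rad
d(omega) = 2*pi*(4323.4 - 3308.8) = 6374.9198 rad/s
tau = -(-0.7566) / 6374.9198
    = 0.1187 ms

0.1187 ms


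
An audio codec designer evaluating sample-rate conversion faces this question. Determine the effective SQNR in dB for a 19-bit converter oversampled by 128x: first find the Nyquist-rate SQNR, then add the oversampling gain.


Step 1 — baseline SQNR at Nyquist:
SQNR_base = 6.02*N + 1.76
          = 6.02*19 + 1.76
          = 116.14 dB

Step 2 — oversampling processing gain:
G = 10*log10(OSR) = 10*log10(128) = 21.07 dB

Step 3 — total:
SQNR_total = 116.14 + 21.07 = 137.21 dB

Base SQNR = 116.14 dB; oversampled SQNR = 137.21 dB


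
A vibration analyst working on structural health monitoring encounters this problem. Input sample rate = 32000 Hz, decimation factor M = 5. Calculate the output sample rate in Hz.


Decimation reduces the sample rate:
fs_out = fs_in / M
       = 32000 / 5
       = 6400.0 Hz

6400.0 Hz


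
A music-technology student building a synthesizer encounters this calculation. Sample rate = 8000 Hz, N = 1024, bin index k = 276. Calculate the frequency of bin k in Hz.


Frequency of DFT bin k:
f_k = k * fs / N
    = 276 * 8000 / 1024
    = 2208000 / 1024
    = 2156.25 Hz

2156.25 Hz


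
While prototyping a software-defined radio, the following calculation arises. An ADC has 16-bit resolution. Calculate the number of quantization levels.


Number of quantization levels = 2^N
= 2^16
= 65536

65536


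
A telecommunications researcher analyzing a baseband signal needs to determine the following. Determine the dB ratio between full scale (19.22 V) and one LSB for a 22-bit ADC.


Dynamic range from full-scale to LSB:
V_min = V_max / 2^bits = 19.22 / 2^22
DR = 20 * log10(V_max / V_min)
   = 20 * log10(2^22)
   = 20 * 22 * log10(2)
   = 132.45 dB

132.45 dB


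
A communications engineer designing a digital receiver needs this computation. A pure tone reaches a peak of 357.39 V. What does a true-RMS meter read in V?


RMS voltage for a sinusoidal waveform:
V_rms = V_peak / sqrt(2)
      = 357.39 / 1.414214
      = 252.713 V

252.713 V


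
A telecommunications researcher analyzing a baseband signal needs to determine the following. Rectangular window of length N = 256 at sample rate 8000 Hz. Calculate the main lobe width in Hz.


Main lobe width for a rectangular window:
Width = 2 * fs / N
      = 2 * 8000 / 256
      = 16000 / 256
      = 62.5 Hz

62.5 Hz


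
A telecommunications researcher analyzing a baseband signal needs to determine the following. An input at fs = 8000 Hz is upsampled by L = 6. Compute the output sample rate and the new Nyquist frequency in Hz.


Step 1 — output sample rate after interpolation by L:
fs_out = L * fs_in = 6 * 8000 = 48000 Hz

Step 2 — Nyquist frequency of the output stream:
f_Nyq = fs_out / 2 = 48000 / 2 = 24000.0 Hz

fs_out = 48000 Hz; f_Nyquist = 24000.0 Hz


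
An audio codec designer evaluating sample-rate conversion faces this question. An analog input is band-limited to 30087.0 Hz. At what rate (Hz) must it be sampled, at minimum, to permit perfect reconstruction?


The Nyquist rate is twice the maximum frequency component.
fs_min = 2 * fmax
      = 2 * 30087.0
      = 60174.0 Hz

60174.0


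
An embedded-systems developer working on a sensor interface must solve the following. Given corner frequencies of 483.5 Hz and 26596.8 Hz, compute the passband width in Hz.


Bandwidth is the difference of -3dB frequencies:
BW = f_high - f_low
   = 26596.8 - 483.5
   = 26113.3 Hz

26113.3 Hz


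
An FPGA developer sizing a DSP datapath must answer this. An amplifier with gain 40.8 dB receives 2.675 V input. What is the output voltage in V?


Output voltage from dB gain:
V_out = V_in * 10^(gain_dB / 20)
      = 2.675 * 10^(40.8 / 20)
      = 2.675 * 109.64782
      = 293.3079 V

293.3079 V


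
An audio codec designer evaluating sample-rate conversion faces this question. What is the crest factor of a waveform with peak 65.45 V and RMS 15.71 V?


Crest factor is the ratio of peak to RMS:
CF = V_peak / V_rms
   = 65.45 / 15.71
   = 4.1661

4.1661


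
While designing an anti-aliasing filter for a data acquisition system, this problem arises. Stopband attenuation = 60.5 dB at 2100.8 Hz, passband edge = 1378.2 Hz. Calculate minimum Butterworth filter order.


Butterworth filter order formula:
n = log10(10^(A/10) - 1) / (2 * log10(f_stop/f_pass))
10^(60.5/10) - 1 = 1122017.4543
f_stop/f_pass = 2100.8 / 1378.2 = 1.5243
n = 16.5235 -> ceil = 17

17


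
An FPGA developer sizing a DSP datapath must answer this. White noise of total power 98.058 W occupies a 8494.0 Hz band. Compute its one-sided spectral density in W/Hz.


Power spectral density:
PSD = P / BW
    = 98.058 / 8494.0
    = 0.01154438 W/Hz

0.01154438 W/Hz


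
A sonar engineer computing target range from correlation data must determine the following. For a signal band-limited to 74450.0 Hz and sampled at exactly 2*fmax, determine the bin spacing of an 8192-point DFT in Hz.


Step 1 — Nyquist sampling rate:
fs = 2 * fmax = 2 * 74450.0 = 148900.0 Hz

Step 2 — DFT bin spacing:
df = fs / N = 148900.0 / 8192 = 18.1763 Hz

18.1763 Hz


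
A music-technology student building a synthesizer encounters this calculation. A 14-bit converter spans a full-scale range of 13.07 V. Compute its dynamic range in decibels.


Dynamic range from full-scale to LSB:
V_min = V_max / 2^bits = 13.07 / 2^14
DR = 20 * log10(V_max / V_min)
   = 20 * log10(2^14)
   = 20 * 14 * log10(2)
   = 84.29 dB

84.29 dB


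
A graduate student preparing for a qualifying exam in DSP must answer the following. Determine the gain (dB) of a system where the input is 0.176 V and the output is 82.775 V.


Voltage gain in dB:
G = 20 * log10(Vout / Vin)
  = 20 * log10(82.775 / 0.176)
  = 20 * log10(470.3125)
  = 20 * 2.672387
  = 53.45 dB

53.45 dB
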